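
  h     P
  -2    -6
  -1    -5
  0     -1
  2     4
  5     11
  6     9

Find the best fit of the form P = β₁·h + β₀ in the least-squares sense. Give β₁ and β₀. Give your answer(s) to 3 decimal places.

The normal system MᵀM·[β₁, β₀]ᵀ = MᵀP is [[70, 10]; [10, 6]]·[β₁, β₀]ᵀ = [134, 12]ᵀ.
Δ = 70·6 − 10² = 320.
β₁ = (134·6 − 10·12)/320 = 171/80; β₀ = (70·12 − 10·134)/320 = -25/16.

β₁ = 2.138, β₀ = -1.563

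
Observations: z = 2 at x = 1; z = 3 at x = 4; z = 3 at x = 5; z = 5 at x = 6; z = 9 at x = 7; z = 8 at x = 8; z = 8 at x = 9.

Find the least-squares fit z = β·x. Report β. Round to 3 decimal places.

β = 0.949

Sums needed: Σx·x = 272.
Moment sums: Σx·z = 258.
MᵀM·[β]ᵀ = Mᵀz becomes [[272]]·[β]ᵀ = [258]ᵀ.
Hence β = 258 / 272 ≈ 0.948529.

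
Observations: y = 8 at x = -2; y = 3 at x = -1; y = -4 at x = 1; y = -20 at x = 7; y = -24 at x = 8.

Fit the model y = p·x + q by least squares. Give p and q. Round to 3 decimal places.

p = -3.038, q = 0.498

Setting ∂/∂p … = 0 gives: 119·p + 13·q = -355;  13·p + 5·q = -37.
det = 119·5 − 13² = 426.
p = ((-355)·5 − 13·(-37))/426 = -647/213; q = (119·(-37) − 13·(-355))/426 = 106/213.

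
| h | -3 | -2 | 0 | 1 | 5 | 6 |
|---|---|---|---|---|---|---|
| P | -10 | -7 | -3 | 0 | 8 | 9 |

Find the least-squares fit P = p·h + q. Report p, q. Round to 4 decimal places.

p = 2.1172, q = -2.9701

Normal-equation sums: Σh·h = 75, Σh = 7, Σ1 = 6.
For XᵀP: Σh·P = 138, ΣP = -3.
XᵀX·[p, q]ᵀ = XᵀP becomes [[75, 7]; [7, 6]]·[p, q]ᵀ = [138, -3]ᵀ.
Eliminating q: 6·(row 1) − 7·(row 2) gives 401·p = 6·138 − 7·(-3) = 849, so p = 849/401.
Then q = ((-3) − 7·(849/401))/6 = -1191/401.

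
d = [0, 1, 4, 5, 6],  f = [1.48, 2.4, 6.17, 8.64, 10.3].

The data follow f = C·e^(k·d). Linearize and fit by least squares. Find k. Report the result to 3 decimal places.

k = 0.324

With ln fᵢ as the transformed response and dᵢ as the regressor:
XᵀX = [[78.0000, 16.0000]; [16.0000, 5]], rhs = [32.9291, 7.5758]ᵀ  (here Σd = 16.0000, Σ(d)² = 78.0000, Σln f = 7.5758, Σd·ln f = 32.9291).
Slope k = (n·Σd·ln f − Σd·Σln f)/(n·Σ(d)² − (Σd)²) = (5·32.9291 − 16.0000·7.5758)/134.0000 = 0.32413; ln C = (Σln f − k·Σd)/n = 0.47793.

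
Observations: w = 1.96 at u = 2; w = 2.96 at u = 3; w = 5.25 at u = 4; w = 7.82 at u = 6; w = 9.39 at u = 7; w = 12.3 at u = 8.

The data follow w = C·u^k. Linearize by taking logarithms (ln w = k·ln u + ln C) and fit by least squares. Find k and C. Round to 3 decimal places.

With ln wᵢ as the transformed response and ln uᵢ as the regressor:
Σln u = 8.9952, Σ(ln u)² = 14.9303, Σln w = 10.2223, Σln u·ln w = 17.2192.
Equations: 14.9303·k + 8.9952·ln C = 17.2192;  8.9952·k + 6·ln C = 10.2223.
Slope k = (n·Σln u·ln w − Σln u·Σln w)/(n·Σ(ln u)² − (Σln u)²) = (6·17.2192 − 8.9952·10.2223)/8.6686 = 1.31097; ln C = (Σln w − k·Σln u)/n = -0.26169, so C = exp(-0.26169) = 0.76975.

k = 1.311, C = 0.770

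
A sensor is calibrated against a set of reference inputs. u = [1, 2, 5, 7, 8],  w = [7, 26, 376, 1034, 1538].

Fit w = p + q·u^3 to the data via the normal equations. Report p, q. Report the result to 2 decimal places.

p = 2.69, q = 3.00

Sums needed: Σ1 = 5, Σu^3 = 989, Σu^3·u^3 = 395483.
For Mᵀw: Σw = 2981, Σu^3·w = 1189333.
Normal equations: [[5, 989]; [989, 395483]]·[p, q]ᵀ = [2981, 1189333]ᵀ.
Determinant 5·395483 − 989² = 999294.
p = (2981·395483 − 989·1189333)/999294 = 1342243/499647; q = (5·1189333 − 989·2981)/999294 = 1499228/499647.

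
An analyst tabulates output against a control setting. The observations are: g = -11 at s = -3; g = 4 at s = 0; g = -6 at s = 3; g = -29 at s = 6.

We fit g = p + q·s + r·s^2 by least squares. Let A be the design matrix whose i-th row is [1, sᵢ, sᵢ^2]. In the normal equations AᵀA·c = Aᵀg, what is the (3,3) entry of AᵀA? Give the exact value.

1458

Row 3 ↔ basis s^2, column 3 ↔ basis s^2, so (AᵀA)_{3,3} = Σᵢ (s^2)·(s^2) = (9)·(9) + (0)·(0) + (9)·(9) + (36)·(36) = 1458.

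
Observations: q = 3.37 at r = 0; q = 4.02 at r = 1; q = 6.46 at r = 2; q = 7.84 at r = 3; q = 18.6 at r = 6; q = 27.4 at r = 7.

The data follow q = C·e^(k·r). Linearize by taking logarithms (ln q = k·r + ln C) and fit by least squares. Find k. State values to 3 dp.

Taking logs, ln q = k·r + ln C, so regress ln q on r.
Σr = 19.0000, Σ(r)² = 99.0000, Σln q = 12.7648, Σr·ln q = 52.0130.
Normal system: [[99.0000, 19.0000]; [19.0000, 6]]·[k, ln C]ᵀ = [52.0130, 12.7648]ᵀ.
Δ = 99.0000·6 − (19.0000)² = 233.0000; k = (52.0130·6 − 19.0000·12.7648)/233.0000 = 0.29849, ln C = (99.0000·12.7648 − 19.0000·52.0130)/233.0000 = 1.18225.

k = 0.298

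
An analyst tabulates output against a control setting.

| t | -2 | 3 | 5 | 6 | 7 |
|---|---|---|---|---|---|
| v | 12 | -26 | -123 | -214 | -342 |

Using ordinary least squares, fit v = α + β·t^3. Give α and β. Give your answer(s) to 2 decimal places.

α = 2.66, β = -1.00

Compute the Gram sums: Σ1 = 5, Σt^3 = 703, Σt^3·t^3 = 180723.
Right-hand side: Σv = -693, Σt^3·v = -179703.
Normal equations: [[5, 703]; [703, 180723]]·[α, β]ᵀ = [-693, -179703]ᵀ.
det = 5·180723 − 703² = 409406.
α = ((-693)·180723 − 703·(-179703))/409406 = 545085/204703; β = (5·(-179703) − 703·(-693))/409406 = -205668/204703.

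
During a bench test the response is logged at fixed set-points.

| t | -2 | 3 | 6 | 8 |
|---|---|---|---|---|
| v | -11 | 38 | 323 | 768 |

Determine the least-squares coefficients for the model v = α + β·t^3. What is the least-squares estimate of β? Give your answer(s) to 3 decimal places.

The normal system AᵀA·[α, β]ᵀ = Aᵀv is [[4, 747]; [747, 309593]]·[α, β]ᵀ = [1118, 464098]ᵀ.
Eliminating β: 309593·(row 1) − 747·(row 2) gives 680363·α = 309593·1118 − 747·464098 = -556232, so α = -24184/29581.
Then β = (464098 − 747·(-24184/29581))/309593 = 44402/29581.

β = 1.501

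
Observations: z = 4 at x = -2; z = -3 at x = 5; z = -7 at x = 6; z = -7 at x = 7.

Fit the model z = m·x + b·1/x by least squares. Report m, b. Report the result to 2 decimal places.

The normal system MᵀM·[m, b]ᵀ = Mᵀz is [[114, 4]; [4, 7457/22050]]·[m, b]ᵀ = [-114, -143/30]ᵀ.
det = 114·(7457/22050) − 4² = 82883/3675.
m = ((-114)·(7457/22050) − 4·(-143/30))/(82883/3675) = -71613/82883; b = (114·(-143/30) − 4·(-114))/(82883/3675) = -321195/82883.

m = -0.86, b = -3.88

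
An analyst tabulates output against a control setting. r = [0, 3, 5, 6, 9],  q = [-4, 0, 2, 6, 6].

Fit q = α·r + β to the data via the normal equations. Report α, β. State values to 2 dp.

α = 1.19, β = -3.50

Compute the Gram sums: Σr·r = 151, Σr = 23, Σ1 = 5.
And Σr·q = 100, Σq = 10.
So XᵀX·[α, β]ᵀ = Xᵀq: [[151, 23]; [23, 5]]·[α, β]ᵀ = [100, 10]ᵀ.
Determinant 151·5 − 23² = 226.
α = (100·5 − 23·10)/226 = 135/113; β = (151·10 − 23·100)/226 = -395/113.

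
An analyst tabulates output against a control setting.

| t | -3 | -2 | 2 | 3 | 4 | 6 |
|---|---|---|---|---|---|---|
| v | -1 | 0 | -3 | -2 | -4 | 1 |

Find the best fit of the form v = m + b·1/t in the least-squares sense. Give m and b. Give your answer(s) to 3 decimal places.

m = -1.319, b = -2.606

From the data, Σ1 = 6, Σ1/t = 5/12, Σ1/t·1/t = 13/16.
Right-hand side: Σv = -9, Σ1/t·v = -8/3.
Normal equations: [[6, 5/12]; [5/12, 13/16]]·[m, b]ᵀ = [-9, -8/3]ᵀ.
Eliminating b: (13/16)·(row 1) − (5/12)·(row 2) gives (677/144)·m = (13/16)·(-9) − (5/12)·(-8/3) = -893/144, so m = -893/677.
Then b = ((-8/3) − (5/12)·(-893/677))/(13/16) = -1764/677.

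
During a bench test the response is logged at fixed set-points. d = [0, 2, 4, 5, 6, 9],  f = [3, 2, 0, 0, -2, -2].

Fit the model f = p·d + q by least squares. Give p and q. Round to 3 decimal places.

p = -0.615, q = 2.831

From the data, Σd·d = 162, Σd = 26, Σ1 = 6.
Right-hand side: Σd·f = -26, Σf = 1.
Normal equations: [[162, 26]; [26, 6]]·[p, q]ᵀ = [-26, 1]ᵀ.
Determinant 162·6 − 26² = 296.
p = ((-26)·6 − 26·1)/296 = -91/148; q = (162·1 − 26·(-26))/296 = 419/148.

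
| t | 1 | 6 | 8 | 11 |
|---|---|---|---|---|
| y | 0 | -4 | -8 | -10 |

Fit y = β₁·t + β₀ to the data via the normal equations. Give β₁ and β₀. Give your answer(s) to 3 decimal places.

β₁ = -1.038, β₀ = 1.245

Normal-equation sums: Σt·t = 222, Σt = 26, Σ1 = 4.
Moment sums: Σt·y = -198, Σy = -22.
So XᵀX·[β₁, β₀]ᵀ = Xᵀy: [[222, 26]; [26, 4]]·[β₁, β₀]ᵀ = [-198, -22]ᵀ.
Eliminating β₀: 4·(row 1) − 26·(row 2) gives 212·β₁ = 4·(-198) − 26·(-22) = -220, so β₁ = -55/53.
Then β₀ = ((-22) − 26·(-55/53))/4 = 66/53.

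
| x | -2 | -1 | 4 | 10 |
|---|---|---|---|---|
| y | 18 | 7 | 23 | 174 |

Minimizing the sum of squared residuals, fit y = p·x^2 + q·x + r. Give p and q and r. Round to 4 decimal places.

p = 2.0266, q = -3.1429, r = 2.8380

Entries of MᵀM: Σx^2·x^2 = 10273, Σx^2·x = 1055, Σx^2 = 121, Σx·x = 121, Σx = 11, Σ1 = 4.
And Σx^2·y = 17847, Σx·y = 1789, Σy = 222.
So MᵀM·[p, q, r]ᵀ = Mᵀy: [[10273, 1055, 121]; [1055, 121, 11]; [121, 11, 4]]·[p, q, r]ᵀ = [17847, 1789, 222]ᵀ.
Solving the 3×3 system (Gaussian elimination) gives p = 8834/4359, q = -13700/4359, r = 12371/4359.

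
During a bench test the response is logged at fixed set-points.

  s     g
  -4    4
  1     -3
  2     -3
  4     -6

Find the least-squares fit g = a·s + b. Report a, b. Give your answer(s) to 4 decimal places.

The normal equations are: 37·a + 3·b = -49;  3·a + 4·b = -8.
Δ = 37·4 − 3² = 139.
a = ((-49)·4 − 3·(-8))/139 = -172/139; b = (37·(-8) − 3·(-49))/139 = -149/139.

a = -1.2374, b = -1.0719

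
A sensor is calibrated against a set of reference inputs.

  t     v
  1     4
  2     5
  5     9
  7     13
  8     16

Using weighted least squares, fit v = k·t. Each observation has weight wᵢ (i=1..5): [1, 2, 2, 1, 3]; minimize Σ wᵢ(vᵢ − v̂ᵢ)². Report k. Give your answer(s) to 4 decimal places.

XᵀWX·[k]ᵀ = XᵀWv reads: 300·k = 589.
(Σwᵢ·t·t = 300, Σwᵢ·t·v = 589.)
k = 589/300 = 1.96333.

k = 1.9633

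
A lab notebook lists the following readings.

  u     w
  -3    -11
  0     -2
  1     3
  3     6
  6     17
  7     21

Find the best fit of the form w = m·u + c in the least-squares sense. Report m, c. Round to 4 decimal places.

m = 3.1355, c = -1.6495

Normal-equation sums: Σu·u = 104, Σu = 14, Σ1 = 6.
Moment sums: Σu·w = 303, Σw = 34.
So XᵀX·[m, c]ᵀ = Xᵀw: [[104, 14]; [14, 6]]·[m, c]ᵀ = [303, 34]ᵀ.
Eliminating c: 6·(row 1) − 14·(row 2) gives 428·m = 6·303 − 14·34 = 1342, so m = 671/214.
Then c = (34 − 14·(671/214))/6 = -353/214.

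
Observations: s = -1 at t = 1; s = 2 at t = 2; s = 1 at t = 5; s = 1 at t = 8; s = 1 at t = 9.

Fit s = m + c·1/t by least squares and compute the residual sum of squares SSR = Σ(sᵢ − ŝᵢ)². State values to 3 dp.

SSR = 2.621

With design matrix A, AᵀA = [[5, 697/360]; [697/360, 170809/129600]] and Aᵀs = [4, 157/360]ᵀ.
Eliminating c: (170809/129600)·(row 1) − (697/360)·(row 2) gives (92059/32400)·m = (170809/129600)·4 − (697/360)·(157/360) = 191269/43200, so m = 573807/368236.
Then c = ((157/360) − (697/360)·(573807/368236))/(170809/129600) = -180270/92059.
Residuals: -220963/368236, 523205/368236, -61355/368236, -28859/92059, -125451/368236; SSR = 965131/368236.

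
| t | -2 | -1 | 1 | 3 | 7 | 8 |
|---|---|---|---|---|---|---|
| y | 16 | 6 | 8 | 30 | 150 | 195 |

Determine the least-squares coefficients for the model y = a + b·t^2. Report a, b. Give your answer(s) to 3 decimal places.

The normal equations are: 6·a + 128·b = 405;  128·a + 6596·b = 20178.
Δ = 6·6596 − 128² = 23192.
a = (405·6596 − 128·20178)/23192 = 22149/5798; b = (6·20178 − 128·405)/23192 = 17307/5798.

a = 3.820, b = 2.985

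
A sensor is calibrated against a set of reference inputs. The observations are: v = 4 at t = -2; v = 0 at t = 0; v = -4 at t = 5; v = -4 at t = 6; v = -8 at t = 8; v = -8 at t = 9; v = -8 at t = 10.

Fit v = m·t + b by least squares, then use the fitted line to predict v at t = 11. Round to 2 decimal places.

The normal equations are: 310·m + 36·b = -268;  36·m + 7·b = -28.
Determinant 310·7 − 36² = 874.
m = ((-268)·7 − 36·(-28))/874 = -434/437; b = (310·(-28) − 36·(-268))/874 = 484/437.
At t = 11: v̂ = (-434/437)·(11) + (484/437)·(1) = -4290/437.

v̂ = -9.82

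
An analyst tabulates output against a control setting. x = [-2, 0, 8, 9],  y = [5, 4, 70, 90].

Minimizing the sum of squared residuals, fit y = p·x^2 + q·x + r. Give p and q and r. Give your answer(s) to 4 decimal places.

Sums needed: Σx^2·x^2 = 10673, Σx^2·x = 1233, Σx^2 = 149, Σx·x = 149, Σx = 15, Σ1 = 4.
And Σx^2·y = 11790, Σx·y = 1360, Σy = 169.
Row-reducing yields p = 322/331, q = 251/331, r = 1049/331.

p = 0.9728, q = 0.7583, r = 3.1692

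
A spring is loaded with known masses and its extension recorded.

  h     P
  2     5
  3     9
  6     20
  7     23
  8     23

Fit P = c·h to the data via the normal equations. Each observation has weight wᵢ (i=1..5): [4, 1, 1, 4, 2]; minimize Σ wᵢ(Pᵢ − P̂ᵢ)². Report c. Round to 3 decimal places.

c = 3.114

Setting ∂/∂c … = 0 gives: 385·c = 1199.
c = 1199/385 = 3.11429.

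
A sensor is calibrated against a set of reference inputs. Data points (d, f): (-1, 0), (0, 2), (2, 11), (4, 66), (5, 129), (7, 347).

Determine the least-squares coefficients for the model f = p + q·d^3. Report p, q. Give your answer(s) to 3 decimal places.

Sums needed: Σ1 = 6, Σd^3 = 539, Σd^3·d^3 = 137435.
Moment sums: Σf = 555, Σd^3·f = 139458.
Determinant 6·137435 − 539² = 534089.
p = (555·137435 − 539·139458)/534089 = 1108563/534089; q = (6·139458 − 539·555)/534089 = 537603/534089.

p = 2.076, q = 1.007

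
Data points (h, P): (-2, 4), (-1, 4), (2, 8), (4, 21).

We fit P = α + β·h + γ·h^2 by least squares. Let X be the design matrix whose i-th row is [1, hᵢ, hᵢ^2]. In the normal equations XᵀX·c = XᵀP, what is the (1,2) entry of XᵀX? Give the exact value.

3

Row 1 ↔ basis 1, column 2 ↔ basis h, so (XᵀX)_{1,2} = Σᵢ h = (1)·(-2) + (1)·(-1) + (1)·(2) + (1)·(4) = 3.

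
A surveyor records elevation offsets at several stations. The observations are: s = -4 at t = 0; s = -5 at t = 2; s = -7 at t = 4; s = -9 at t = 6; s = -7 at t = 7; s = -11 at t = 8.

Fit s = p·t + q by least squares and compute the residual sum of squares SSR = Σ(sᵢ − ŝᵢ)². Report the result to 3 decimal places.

SSR = 6.302

Setting ∂/∂p … = 0 gives: 169·p + 27·q = -229;  27·p + 6·q = -43.
(Σt·t = 169, Σt = 27, Σ1 = 6, Σt·s = -229, Σs = -43.)
Δ = 169·6 − 27² = 285.
p = ((-229)·6 − 27·(-43))/285 = -71/95; q = (169·(-43) − 27·(-229))/285 = -1084/285.
Residuals: -56/285, 17/57, -59/285, -203/285, 116/57, -347/285; SSR = 1796/285.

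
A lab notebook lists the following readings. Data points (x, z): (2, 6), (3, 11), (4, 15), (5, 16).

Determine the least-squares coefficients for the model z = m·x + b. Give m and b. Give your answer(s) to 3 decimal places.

Normal-equation sums: Σx·x = 54, Σx = 14, Σ1 = 4.
Right-hand side: Σx·z = 185, Σz = 48.
Eliminating b: 4·(row 1) − 14·(row 2) gives 20·m = 4·185 − 14·48 = 68, so m = 17/5.
Then b = (48 − 14·(17/5))/4 = 1/10.

m = 3.400, b = 0.100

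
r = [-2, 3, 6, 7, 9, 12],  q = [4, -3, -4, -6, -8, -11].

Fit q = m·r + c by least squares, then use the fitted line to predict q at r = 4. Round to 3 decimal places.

q̂ = -2.759

Sums needed: Σr·r = 323, Σr = 35, Σ1 = 6.
Right-hand side: Σr·q = -287, Σq = -28.
XᵀX·[m, c]ᵀ = Xᵀq becomes [[323, 35]; [35, 6]]·[m, c]ᵀ = [-287, -28]ᵀ.
Determinant 323·6 − 35² = 713.
m = ((-287)·6 − 35·(-28))/713 = -742/713; c = (323·(-28) − 35·(-287))/713 = 1001/713.
At r = 4: q̂ = (-742/713)·(4) + (1001/713)·(1) = -1967/713.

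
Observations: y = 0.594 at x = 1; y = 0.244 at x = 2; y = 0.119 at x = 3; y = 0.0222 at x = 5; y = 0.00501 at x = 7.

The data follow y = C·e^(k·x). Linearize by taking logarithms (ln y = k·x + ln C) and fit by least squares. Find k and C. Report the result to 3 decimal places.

Let Y = ln y. Fitting Y = k·x + ln C by least squares:
Sums: Σx = 18.0000, Σ(x)² = 88.0000, Σln y = -13.1641, Σx·ln y = -65.8405.
Normal system: [[88.0000, 18.0000]; [18.0000, 5]]·[k, ln C]ᵀ = [-65.8405, -13.1641]ᵀ.
Slope k = (n·Σx·ln y − Σx·Σln y)/(n·Σ(x)² − (Σx)²) = (5·-65.8405 − 18.0000·-13.1641)/116.0000 = -0.79525; ln C = (Σln y − k·Σx)/n = 0.23009, so C = exp(0.23009) = 1.25871.

k = -0.795, C = 1.259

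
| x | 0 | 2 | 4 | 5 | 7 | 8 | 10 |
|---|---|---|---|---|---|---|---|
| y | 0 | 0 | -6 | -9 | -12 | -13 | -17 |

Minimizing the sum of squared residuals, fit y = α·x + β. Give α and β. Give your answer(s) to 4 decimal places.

α = -1.8373, β = 1.3059

From the data, Σx·x = 258, Σx = 36, Σ1 = 7.
Right-hand side: Σx·y = -427, Σy = -57.
AᵀA·[α, β]ᵀ = Aᵀy becomes [[258, 36]; [36, 7]]·[α, β]ᵀ = [-427, -57]ᵀ.
Eliminating β: 7·(row 1) − 36·(row 2) gives 510·α = 7·(-427) − 36·(-57) = -937, so α = -937/510.
Then β = ((-57) − 36·(-937/510))/7 = 111/85.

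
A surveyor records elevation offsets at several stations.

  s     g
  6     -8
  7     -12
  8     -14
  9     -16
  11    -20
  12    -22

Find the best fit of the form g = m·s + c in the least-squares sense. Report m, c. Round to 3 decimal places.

m = -2.211, c = 4.199

Forming XᵀX = [[495, 53]; [53, 6]] and Xᵀg = [-872, -92]ᵀ gives XᵀX·[m, c]ᵀ = Xᵀg.
Determinant 495·6 − 53² = 161.
m = ((-872)·6 − 53·(-92))/161 = -356/161; c = (495·(-92) − 53·(-872))/161 = 676/161.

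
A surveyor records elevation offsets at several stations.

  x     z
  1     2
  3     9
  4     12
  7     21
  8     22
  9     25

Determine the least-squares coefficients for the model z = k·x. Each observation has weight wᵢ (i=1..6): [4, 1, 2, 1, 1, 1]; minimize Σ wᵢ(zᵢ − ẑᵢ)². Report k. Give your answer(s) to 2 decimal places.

k = 2.84

Sums needed: Σwᵢ·x·x = 239.
For AᵀWz: Σwᵢ·x·z = 679.
Normal equations: [[239]]·[k]ᵀ = [679]ᵀ.
k = 679/239 = 2.841.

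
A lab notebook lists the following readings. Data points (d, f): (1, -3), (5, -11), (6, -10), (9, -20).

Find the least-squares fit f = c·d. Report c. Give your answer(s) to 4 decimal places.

c = -2.0839

The normal system AᵀA·[c]ᵀ = Aᵀf is [[143]]·[c]ᵀ = [-298]ᵀ.
c = (-298)/143 = -2.08392.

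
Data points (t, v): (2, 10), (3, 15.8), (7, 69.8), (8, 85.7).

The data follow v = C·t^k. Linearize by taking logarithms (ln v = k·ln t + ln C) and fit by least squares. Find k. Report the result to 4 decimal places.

k = 1.5957

Taking logs, ln v = k·ln t + ln C, so regress ln v on ln t.
XᵀX = [[9.7980, 5.8171]; [5.8171, 4]], rhs = [22.1451, 13.7591]ᵀ  (here Σln t = 5.8171, Σ(ln t)² = 9.7980, Σln v = 13.7591, Σln t·ln v = 22.1451).
Solving (det = 5.3534): k = 1.59569, ln C = 1.11919.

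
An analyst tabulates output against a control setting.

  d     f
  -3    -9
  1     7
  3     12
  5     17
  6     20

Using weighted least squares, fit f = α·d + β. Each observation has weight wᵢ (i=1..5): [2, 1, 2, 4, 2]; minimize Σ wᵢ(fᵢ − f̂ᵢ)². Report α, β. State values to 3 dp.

α = 3.182, β = 1.455

Forming XᵀWX = [[209, 33]; [33, 11]] and XᵀWf = [713, 121]ᵀ gives XᵀWX·[α, β]ᵀ = XᵀWf.
Determinant 209·11 − 33² = 1210.
α = (713·11 − 33·121)/1210 = 35/11; β = (209·121 − 33·713)/1210 = 16/11.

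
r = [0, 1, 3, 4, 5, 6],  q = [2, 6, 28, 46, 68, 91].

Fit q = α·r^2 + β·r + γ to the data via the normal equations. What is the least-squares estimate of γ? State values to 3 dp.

γ = 1.519

The normal equations are: 2259·α + 433·β + 87·γ = 5970;  433·α + 87·β + 19·γ = 1160;  87·α + 19·β + 6·γ = 241.
Row-reducing yields α = 841/420, β = 85/28, γ = 319/210.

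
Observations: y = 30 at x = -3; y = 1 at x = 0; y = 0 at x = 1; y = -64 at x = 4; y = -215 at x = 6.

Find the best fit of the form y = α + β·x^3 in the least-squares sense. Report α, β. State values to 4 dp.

Entries of AᵀA: Σ1 = 5, Σx^3 = 254, Σx^3·x^3 = 51482.
Moment sums: Σy = -248, Σx^3·y = -51346.
Normal equations: [[5, 254]; [254, 51482]]·[α, β]ᵀ = [-248, -51346]ᵀ.
Determinant 5·51482 − 254² = 192894.
α = ((-248)·51482 − 254·(-51346))/192894 = 137174/96447; β = (5·(-51346) − 254·(-248))/192894 = -96869/96447.

α = 1.4223, β = -1.0044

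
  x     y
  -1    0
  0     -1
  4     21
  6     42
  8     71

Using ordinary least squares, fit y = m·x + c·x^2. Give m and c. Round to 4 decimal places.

Setting ∂/∂m … = 0 gives: 117·m + 791·c = 904;  791·m + 5649·c = 6392.
(Σx·x = 117, Σx·x^2 = 791, Σx^2·x^2 = 5649, Σx·y = 904, Σx^2·y = 6392.)
Determinant 117·5649 − 791² = 35252.
m = (904·5649 − 791·6392)/35252 = 1808/1259; c = (117·6392 − 791·904)/35252 = 8200/8813.

m = 1.4361, c = 0.9304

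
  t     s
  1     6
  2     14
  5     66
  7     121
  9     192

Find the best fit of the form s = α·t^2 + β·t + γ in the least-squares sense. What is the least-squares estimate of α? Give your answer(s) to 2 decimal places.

α = 2.06

AᵀA·[α, β, γ]ᵀ = Aᵀs reads: 9604·α + 1206·β + 160·γ = 23193;  1206·α + 160·β + 24·γ = 2939;  160·α + 24·β + 5·γ = 399.
(Σt^2·t^2 = 9604, Σt^2·t = 1206, Σt^2 = 160, Σt·t = 160, Σt = 24, Σ1 = 5, Σt^2·s = 23193, Σt·s = 2939, Σs = 399.)
Inverting the 3×3 Gram matrix, [α, β, γ]ᵀ = [46539/22598, 61423/22598, 9621/11299]ᵀ.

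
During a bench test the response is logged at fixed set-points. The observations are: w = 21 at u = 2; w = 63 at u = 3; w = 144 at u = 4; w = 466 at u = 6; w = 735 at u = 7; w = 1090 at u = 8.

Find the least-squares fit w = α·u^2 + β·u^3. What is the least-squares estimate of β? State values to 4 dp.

Setting ∂/∂α … = 0 gives: 8146·α + 58650·β = 125506;  58650·α + 431338·β = 921926.
det = 8146·431338 − 58650² = 73856848.
α = (125506·431338 − 58650·921926)/73856848 = 8068391/9232106; β = (8146·921926 − 58650·125506)/73856848 = 18635287/9232106.

β = 2.0185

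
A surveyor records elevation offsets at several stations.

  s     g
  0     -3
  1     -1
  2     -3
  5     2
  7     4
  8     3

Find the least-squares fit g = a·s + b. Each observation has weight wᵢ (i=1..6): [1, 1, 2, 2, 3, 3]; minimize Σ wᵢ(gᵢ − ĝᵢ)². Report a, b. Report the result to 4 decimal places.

a = 0.8980, b = -3.2398

Setting ∂/∂a … = 0 gives: 398·a + 60·b = 163;  60·a + 12·b = 15.
Determinant 398·12 − 60² = 1176.
a = (163·12 − 60·15)/1176 = 44/49; b = (398·15 − 60·163)/1176 = -635/196.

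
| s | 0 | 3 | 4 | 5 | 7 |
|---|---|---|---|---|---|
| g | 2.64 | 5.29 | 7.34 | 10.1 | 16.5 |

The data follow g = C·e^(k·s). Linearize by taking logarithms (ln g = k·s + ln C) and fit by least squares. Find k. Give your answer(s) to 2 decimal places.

Let Y = ln g. Fitting Y = k·s + ln C by least squares:
Over the data: Σs = 19.0000, Σ(s)² = 99.0000, Σln g = 9.7458, Σs·ln g = 44.1570.
Normal system: [[99.0000, 19.0000]; [19.0000, 5]]·[k, ln C]ᵀ = [44.1570, 9.7458]ᵀ.
Solving (det = 134.0000): k = 0.26578, ln C = 0.93921.

k = 0.27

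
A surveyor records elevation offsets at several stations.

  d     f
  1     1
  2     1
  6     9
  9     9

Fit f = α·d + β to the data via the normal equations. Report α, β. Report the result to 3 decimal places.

MᵀM·[α, β]ᵀ = Mᵀf reads: 122·α + 18·β = 138;  18·α + 4·β = 20.
Eliminating β: 4·(row 1) − 18·(row 2) gives 164·α = 4·138 − 18·20 = 192, so α = 48/41.
Then β = (20 − 18·(48/41))/4 = -11/41.

α = 1.171, β = -0.268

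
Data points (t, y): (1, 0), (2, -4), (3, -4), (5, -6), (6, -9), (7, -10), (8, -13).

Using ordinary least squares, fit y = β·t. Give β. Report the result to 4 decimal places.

Entries of MᵀM: Σt·t = 188.
For Mᵀy: Σt·y = -278.
Normal equations: [[188]]·[β]ᵀ = [-278]ᵀ.
β = (-278)/188 = -1.47872.

β = -1.4787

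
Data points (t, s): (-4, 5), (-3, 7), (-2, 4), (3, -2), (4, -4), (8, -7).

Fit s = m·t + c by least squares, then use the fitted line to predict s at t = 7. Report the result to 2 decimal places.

From the data, Σt·t = 118, Σt = 6, Σ1 = 6.
Right-hand side: Σt·s = -127, Σs = 3.
So AᵀA·[m, c]ᵀ = Aᵀs: [[118, 6]; [6, 6]]·[m, c]ᵀ = [-127, 3]ᵀ.
Δ = 118·6 − 6² = 672.
m = ((-127)·6 − 6·3)/672 = -65/56; c = (118·3 − 6·(-127))/672 = 93/56.
At t = 7: ŝ = (-65/56)·(7) + (93/56)·(1) = -181/28.

ŝ = -6.46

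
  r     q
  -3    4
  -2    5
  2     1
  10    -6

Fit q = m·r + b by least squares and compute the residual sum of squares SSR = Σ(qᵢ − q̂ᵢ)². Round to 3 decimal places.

The normal equations are: 117·m + 7·b = -80;  7·m + 4·b = 4.
Eliminating b: 4·(row 1) − 7·(row 2) gives 419·m = 4·(-80) − 7·4 = -348, so m = -348/419.
Then b = (4 − 7·(-348/419))/4 = 1028/419.
Residuals: -396/419, 371/419, 87/419, -62/419; SSR = 730/419.

SSR = 1.742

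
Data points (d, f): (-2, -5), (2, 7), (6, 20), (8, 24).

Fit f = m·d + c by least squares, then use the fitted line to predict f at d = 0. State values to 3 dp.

The normal system XᵀX·[m, c]ᵀ = Xᵀf is [[108, 14]; [14, 4]]·[m, c]ᵀ = [336, 46]ᵀ.
Determinant 108·4 − 14² = 236.
m = (336·4 − 14·46)/236 = 175/59; c = (108·46 − 14·336)/236 = 66/59.
At d = 0: f̂ = (175/59)·(0) + (66/59)·(1) = 66/59.

f̂ = 1.119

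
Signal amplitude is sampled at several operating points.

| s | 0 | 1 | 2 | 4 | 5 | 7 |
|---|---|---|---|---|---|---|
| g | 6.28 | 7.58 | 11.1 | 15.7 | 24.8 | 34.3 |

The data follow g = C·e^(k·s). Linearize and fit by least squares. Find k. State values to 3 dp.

Let Y = ln g. Fitting Y = k·s + ln C by least squares:
Σs = 19.0000, Σ(s)² = 95.0000, Σln g = 15.7695, Σs·ln g = 58.6543.
Equations: 95.0000·k + 19.0000·ln C = 58.6543;  19.0000·k + 6·ln C = 15.7695.
Slope k = (n·Σs·ln g − Σs·Σln g)/(n·Σ(s)² − (Σs)²) = (6·58.6543 − 19.0000·15.7695)/209.0000 = 0.25027; ln C = (Σln g − k·Σs)/n = 1.83574.

k = 0.250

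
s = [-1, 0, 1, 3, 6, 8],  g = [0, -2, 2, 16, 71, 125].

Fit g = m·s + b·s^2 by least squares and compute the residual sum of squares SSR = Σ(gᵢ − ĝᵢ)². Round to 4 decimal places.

Sums needed: Σs·s = 111, Σs·s^2 = 755, Σs^2·s^2 = 5475.
Right-hand side: Σs·g = 1476, Σs^2·g = 10702.
Δ = 111·5475 − 755² = 37700.
m = (1476·5475 − 755·10702)/37700 = 109/3770; b = (111·10702 − 755·1476)/37700 = 36771/18850.
Residuals: -18113/9425, -2, 192/9425, -15487/9425, 5662/9425, -727/9425; SSR = 101419/9425.

SSR = 10.7606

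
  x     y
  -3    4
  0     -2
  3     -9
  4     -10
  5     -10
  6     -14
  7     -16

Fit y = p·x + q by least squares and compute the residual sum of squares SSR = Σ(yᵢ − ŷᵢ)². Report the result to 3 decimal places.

SSR = 4.658

The normal system AᵀA·[p, q]ᵀ = Aᵀy is [[144, 22]; [22, 7]]·[p, q]ᵀ = [-325, -57]ᵀ.
Eliminating q: 7·(row 1) − 22·(row 2) gives 524·p = 7·(-325) − 22·(-57) = -1021, so p = -1021/524.
Then q = ((-57) − 22·(-1021/524))/7 = -529/262.
Residuals: 91/524, 5/262, -595/524, -49/262, 923/524, -38/131, -179/524; SSR = 2441/524.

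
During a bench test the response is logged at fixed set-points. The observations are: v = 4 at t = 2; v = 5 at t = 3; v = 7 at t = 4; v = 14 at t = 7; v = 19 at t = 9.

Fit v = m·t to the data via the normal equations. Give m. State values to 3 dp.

m = 2.013

Forming XᵀX = [[159]] and Xᵀv = [320]ᵀ gives XᵀX·[m]ᵀ = Xᵀv.
Hence m = 320 / 159 ≈ 2.01258.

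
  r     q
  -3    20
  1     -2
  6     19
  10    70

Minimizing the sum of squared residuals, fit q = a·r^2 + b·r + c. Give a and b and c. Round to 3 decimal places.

a = 1.014, b = -3.205, c = 0.962

The normal system MᵀM·[a, b, c]ᵀ = Mᵀq is [[11378, 1190, 146]; [1190, 146, 14]; [146, 14, 4]]·[a, b, c]ᵀ = [7862, 752, 107]ᵀ.
Row-reducing yields a = 73/72, b = -22387/6984, c = 280/291.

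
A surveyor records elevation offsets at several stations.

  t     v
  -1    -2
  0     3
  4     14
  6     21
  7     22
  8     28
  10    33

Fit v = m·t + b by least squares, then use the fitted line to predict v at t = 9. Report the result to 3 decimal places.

v̂ = 29.898

The normal system MᵀM·[m, b]ᵀ = Mᵀv is [[266, 34]; [34, 7]]·[m, b]ᵀ = [892, 119]ᵀ.
Eliminating b: 7·(row 1) − 34·(row 2) gives 706·m = 7·892 − 34·119 = 2198, so m = 1099/353.
Then b = (119 − 34·(1099/353))/7 = 663/353.
At t = 9: v̂ = (1099/353)·(9) + (663/353)·(1) = 10554/353.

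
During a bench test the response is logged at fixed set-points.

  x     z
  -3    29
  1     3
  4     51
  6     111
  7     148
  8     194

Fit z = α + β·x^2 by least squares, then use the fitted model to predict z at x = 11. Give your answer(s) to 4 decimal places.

ẑ = 365.7486

From the data, Σ1 = 6, Σx^2 = 175, Σx^2·x^2 = 8131.
For Mᵀz: Σz = 536, Σx^2·z = 24744.
det = 6·8131 − 175² = 18161.
α = (536·8131 − 175·24744)/18161 = 28016/18161; β = (6·24744 − 175·536)/18161 = 54664/18161.
At x = 11: ẑ = (28016/18161)·(1) + (54664/18161)·(121) = 6642360/18161.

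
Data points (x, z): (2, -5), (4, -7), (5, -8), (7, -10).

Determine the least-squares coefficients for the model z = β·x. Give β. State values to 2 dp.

β = -1.57

Sums needed: Σx·x = 94.
And Σx·z = -148.
MᵀM·[β]ᵀ = Mᵀz becomes [[94]]·[β]ᵀ = [-148]ᵀ.
β = (-148)/94 = -1.57447.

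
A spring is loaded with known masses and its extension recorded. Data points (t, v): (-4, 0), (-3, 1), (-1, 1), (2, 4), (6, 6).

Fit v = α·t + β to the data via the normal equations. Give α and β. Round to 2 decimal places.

α = 0.61, β = 2.40

Forming AᵀA = [[66, 0]; [0, 5]] and Aᵀv = [40, 12]ᵀ gives AᵀA·[α, β]ᵀ = Aᵀv.
det = 66·5 − 0² = 330.
α = (40·5 − 0·12)/330 = 20/33; β = (66·12 − 0·40)/330 = 12/5.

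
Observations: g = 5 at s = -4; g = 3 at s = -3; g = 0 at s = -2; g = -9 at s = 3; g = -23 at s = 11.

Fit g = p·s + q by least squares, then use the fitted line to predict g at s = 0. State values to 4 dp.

Sums needed: Σs·s = 159, Σs = 5, Σ1 = 5.
Moment sums: Σs·g = -309, Σg = -24.
Normal equations: [[159, 5]; [5, 5]]·[p, q]ᵀ = [-309, -24]ᵀ.
Eliminating q: 5·(row 1) − 5·(row 2) gives 770·p = 5·(-309) − 5·(-24) = -1425, so p = -285/154.
Then q = ((-24) − 5·(-285/154))/5 = -2271/770.
At s = 0: ĝ = (-285/154)·(0) + (-2271/770)·(1) = -2271/770.

ĝ = -2.9494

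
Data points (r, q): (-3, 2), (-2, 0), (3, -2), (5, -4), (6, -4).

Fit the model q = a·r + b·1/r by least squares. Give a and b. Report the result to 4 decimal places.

From the data, Σr·r = 83, Σr·1/r = 5, Σ1/r·1/r = 27/50.
And Σr·q = -56, Σ1/r·q = -14/5.
Δ = 83·(27/50) − 5² = 991/50.
a = ((-56)·(27/50) − 5·(-14/5))/(991/50) = -812/991; b = (83·(-14/5) − 5·(-56))/(991/50) = 2380/991.

a = -0.8194, b = 2.4016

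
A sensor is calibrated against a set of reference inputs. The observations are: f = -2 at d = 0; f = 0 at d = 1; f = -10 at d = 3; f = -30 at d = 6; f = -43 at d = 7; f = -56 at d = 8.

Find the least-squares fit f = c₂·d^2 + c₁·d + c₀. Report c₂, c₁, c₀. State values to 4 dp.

c₂ = -0.8952, c₁ = 0.3513, c₀ = -1.2404

Sums needed: Σd^2·d^2 = 7875, Σd^2·d = 1099, Σd^2 = 159, Σd·d = 159, Σd = 25, Σ1 = 6.
Right-hand side: Σd^2·f = -6861, Σd·f = -959, Σf = -141.
XᵀX·[c₂, c₁, c₀]ᵀ = Xᵀf becomes [[7875, 1099, 159]; [1099, 159, 25]; [159, 25, 6]]·[c₂, c₁, c₀]ᵀ = [-6861, -959, -141]ᵀ.
Inverting the 3×3 Gram matrix, [c₂, c₁, c₀]ᵀ = [-9167/10240, 3597/10240, -6351/5120]ᵀ.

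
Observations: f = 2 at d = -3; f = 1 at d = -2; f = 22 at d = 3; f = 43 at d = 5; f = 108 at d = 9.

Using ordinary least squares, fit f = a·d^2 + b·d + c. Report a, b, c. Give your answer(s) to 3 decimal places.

From the data, Σd^2·d^2 = 7364, Σd^2·d = 846, Σd^2 = 128, Σd·d = 128, Σd = 12, Σ1 = 5.
For Xᵀf: Σd^2·f = 10043, Σd·f = 1245, Σf = 176.
Normal equations: [[7364, 846, 128]; [846, 128, 12]; [128, 12, 5]]·[a, b, c]ᵀ = [10043, 1245, 176]ᵀ.
Row-reducing yields a = 88411/95954, b = 315483/95954, c = 178550/47977.

a = 0.921, b = 3.288, c = 3.722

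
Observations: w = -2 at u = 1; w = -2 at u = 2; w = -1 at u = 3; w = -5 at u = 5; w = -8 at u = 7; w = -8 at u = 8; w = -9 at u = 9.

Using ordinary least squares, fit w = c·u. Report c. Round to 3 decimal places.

The normal system AᵀA·[c]ᵀ = Aᵀw is [[233]]·[c]ᵀ = [-235]ᵀ.
Hence c = -235 / 233 ≈ -1.00858.

c = -1.009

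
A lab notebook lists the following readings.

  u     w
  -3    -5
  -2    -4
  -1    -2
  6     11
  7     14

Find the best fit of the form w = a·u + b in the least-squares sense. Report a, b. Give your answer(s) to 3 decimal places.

a = 1.899, b = 0.141

Sums needed: Σu·u = 99, Σu = 7, Σ1 = 5.
Moment sums: Σu·w = 189, Σw = 14.
Normal equations: [[99, 7]; [7, 5]]·[a, b]ᵀ = [189, 14]ᵀ.
Determinant 99·5 − 7² = 446.
a = (189·5 − 7·14)/446 = 847/446; b = (99·14 − 7·189)/446 = 63/446.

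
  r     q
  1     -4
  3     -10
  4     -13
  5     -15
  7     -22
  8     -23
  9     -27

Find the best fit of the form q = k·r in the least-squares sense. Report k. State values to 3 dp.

k = -3.029

Normal-equation sums: Σr·r = 245.
For Xᵀq: Σr·q = -742.
So XᵀX·[k]ᵀ = Xᵀq: [[245]]·[k]ᵀ = [-742]ᵀ.
k = (-742)/245 = -3.02857.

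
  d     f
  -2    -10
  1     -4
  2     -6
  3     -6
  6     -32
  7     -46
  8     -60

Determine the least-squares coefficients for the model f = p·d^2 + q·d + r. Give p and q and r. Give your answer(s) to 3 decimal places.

From the data, Σd^2·d^2 = 7907, Σd^2·d = 1099, Σd^2 = 167, Σd·d = 167, Σd = 25, Σ1 = 7.
Right-hand side: Σd^2·f = -7368, Σd·f = -1008, Σf = -164.
So XᵀX·[p, q, r]ᵀ = Xᵀf: [[7907, 1099, 167]; [1099, 167, 25]; [167, 25, 7]]·[p, q, r]ᵀ = [-7368, -1008, -164]ᵀ.
Solving the 3×3 system (Gaussian elimination) gives p = -32846/30499, q = 46686/30499, r = -97672/30499.

p = -1.077, q = 1.531, r = -3.202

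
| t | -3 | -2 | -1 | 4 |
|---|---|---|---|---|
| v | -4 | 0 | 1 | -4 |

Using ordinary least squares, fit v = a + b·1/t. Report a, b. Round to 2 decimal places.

a = -3.46, b = -4.31

Forming XᵀX = [[4, -19/12]; [-19/12, 205/144]] and Xᵀv = [-7, -2/3]ᵀ gives XᵀX·[a, b]ᵀ = Xᵀv.
Determinant 4·(205/144) − (-19/12)² = 51/16.
a = ((-7)·(205/144) − (-19/12)·(-2/3))/(51/16) = -529/153; b = (4·(-2/3) − (-19/12)·(-7))/(51/16) = -220/51.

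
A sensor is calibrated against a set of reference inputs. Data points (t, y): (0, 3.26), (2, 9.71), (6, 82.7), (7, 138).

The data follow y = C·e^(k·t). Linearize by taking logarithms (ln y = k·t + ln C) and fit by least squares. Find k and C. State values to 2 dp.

With ln yᵢ as the transformed response and tᵢ as the regressor:
Sums: Σt = 15.0000, Σ(t)² = 89.0000, Σln y = 12.7974, Σt·ln y = 65.5284.
Normal system: [[89.0000, 15.0000]; [15.0000, 4]]·[k, ln C]ᵀ = [65.5284, 12.7974]ᵀ.
Solving (det = 131.0000): k = 0.53552, ln C = 1.19113, so C = exp(1.19113) = 3.29081.

k = 0.54, C = 3.29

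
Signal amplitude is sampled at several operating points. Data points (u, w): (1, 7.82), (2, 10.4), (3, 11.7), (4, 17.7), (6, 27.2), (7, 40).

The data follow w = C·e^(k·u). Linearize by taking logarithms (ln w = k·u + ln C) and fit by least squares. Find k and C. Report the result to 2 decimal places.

k = 0.27, C = 5.85

Let Y = ln w. Fitting Y = k·u + ln C by least squares:
AᵀA = [[115.0000, 23.0000]; [23.0000, 6]], rhs = [71.2548, 16.7237]ᵀ  (here Σu = 23.0000, Σ(u)² = 115.0000, Σln w = 16.7237, Σu·ln w = 71.2548).
Δ = 115.0000·6 − (23.0000)² = 161.0000; k = (71.2548·6 − 23.0000·16.7237)/161.0000 = 0.26635, ln C = (115.0000·16.7237 − 23.0000·71.2548)/161.0000 = 1.76627, so C = exp(1.76627) = 5.84902.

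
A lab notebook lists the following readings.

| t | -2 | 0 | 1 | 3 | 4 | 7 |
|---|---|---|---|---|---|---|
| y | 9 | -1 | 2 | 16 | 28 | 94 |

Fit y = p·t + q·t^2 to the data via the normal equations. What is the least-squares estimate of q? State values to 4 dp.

q = 2.0158

From the data, Σt·t = 79, Σt·t^2 = 427, Σt^2·t^2 = 2755.
Right-hand side: Σt·y = 802, Σt^2·y = 5236.
Δ = 79·2755 − 427² = 35316.
p = (802·2755 − 427·5236)/35316 = -1459/1962; q = (79·5236 − 427·802)/35316 = 3955/1962.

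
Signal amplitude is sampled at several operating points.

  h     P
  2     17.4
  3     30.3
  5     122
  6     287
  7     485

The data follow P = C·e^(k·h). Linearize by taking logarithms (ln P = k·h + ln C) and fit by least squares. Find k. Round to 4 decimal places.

k = 0.6862

With ln Pᵢ as the transformed response and hᵢ as the regressor:
Σh = 23.0000, Σ(h)² = 123.0000, Σln P = 22.9153, Σh·ln P = 117.2124.
Equations: 123.0000·k + 23.0000·ln C = 117.2124;  23.0000·k + 5·ln C = 22.9153.
Solving (det = 86.0000): k = 0.68617, ln C = 1.42666.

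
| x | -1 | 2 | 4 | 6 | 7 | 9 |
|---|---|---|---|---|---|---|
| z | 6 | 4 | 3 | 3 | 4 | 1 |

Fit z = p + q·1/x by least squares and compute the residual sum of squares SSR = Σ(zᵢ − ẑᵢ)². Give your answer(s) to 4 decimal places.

The normal system AᵀA·[p, q]ᵀ = Aᵀz is [[6, 43/252]; [43/252, 87193/63504]]·[p, q]ᵀ = [21, -521/252]ᵀ.
det = 6·(87193/63504) − (43/252)² = 521309/63504.
p = (21·(87193/63504) − (43/252)·(-521/252))/(521309/63504) = 1853456/521309; q = (6·(-521/252) − (43/252)·21)/(521309/63504) = -1015308/521309.
Residuals: 259090/521309, 739434/521309, -35702/521309, -120311/521309, 376824/521309, -1219335/521309; SSR = 4332198/521309.

SSR = 8.3102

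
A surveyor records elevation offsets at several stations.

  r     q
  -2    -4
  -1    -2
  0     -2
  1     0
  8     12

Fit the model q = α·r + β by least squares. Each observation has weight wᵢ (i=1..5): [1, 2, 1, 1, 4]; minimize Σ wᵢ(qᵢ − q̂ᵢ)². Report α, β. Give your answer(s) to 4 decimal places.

α = 1.6134, β = -0.9764

Compute the Gram sums: Σwᵢ·r·r = 263, Σwᵢ·r = 29, Σwᵢ·1 = 9.
For AᵀWq: Σwᵢ·r·q = 396, Σwᵢ·q = 38.
det = 263·9 − 29² = 1526.
α = (396·9 − 29·38)/1526 = 1231/763; β = (263·38 − 29·396)/1526 = -745/763.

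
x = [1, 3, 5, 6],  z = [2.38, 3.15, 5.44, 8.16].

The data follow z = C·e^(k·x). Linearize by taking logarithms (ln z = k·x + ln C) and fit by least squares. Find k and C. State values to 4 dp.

Let Y = ln z. Fitting Y = k·x + ln C by least squares:
AᵀA = [[71.0000, 15.0000]; [15.0000, 4]], rhs = [25.3737, 5.8075]ᵀ  (here Σx = 15.0000, Σ(x)² = 71.0000, Σln z = 5.8075, Σx·ln z = 25.3737).
Δ = 71.0000·4 − (15.0000)² = 59.0000; k = (25.3737·4 − 15.0000·5.8075)/59.0000 = 0.24376, ln C = (71.0000·5.8075 − 15.0000·25.3737)/59.0000 = 0.53779, so C = exp(0.53779) = 1.71221.

k = 0.2438, C = 1.7122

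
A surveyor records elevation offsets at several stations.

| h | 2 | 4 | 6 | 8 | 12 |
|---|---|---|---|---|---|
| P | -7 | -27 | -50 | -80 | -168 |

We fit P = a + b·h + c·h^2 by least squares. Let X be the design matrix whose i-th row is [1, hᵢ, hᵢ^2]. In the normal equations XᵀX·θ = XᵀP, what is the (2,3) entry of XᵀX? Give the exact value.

Row 2 ↔ basis h, column 3 ↔ basis h^2, so (XᵀX)_{2,3} = Σᵢ (h)·(h^2) = (2)·(4) + (4)·(16) + (6)·(36) + (8)·(64) + (12)·(144) = 2528.

2528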